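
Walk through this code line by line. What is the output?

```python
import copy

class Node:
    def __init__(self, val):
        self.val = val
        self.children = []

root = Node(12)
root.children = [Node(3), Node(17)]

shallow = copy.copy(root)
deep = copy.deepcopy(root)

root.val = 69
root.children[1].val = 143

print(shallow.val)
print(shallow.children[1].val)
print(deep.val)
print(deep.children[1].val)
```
12
143
12
17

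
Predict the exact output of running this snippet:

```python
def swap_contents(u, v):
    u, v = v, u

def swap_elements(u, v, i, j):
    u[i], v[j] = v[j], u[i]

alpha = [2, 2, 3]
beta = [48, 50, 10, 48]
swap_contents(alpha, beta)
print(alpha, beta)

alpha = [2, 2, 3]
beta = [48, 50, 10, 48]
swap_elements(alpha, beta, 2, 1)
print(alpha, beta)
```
[2, 2, 3] [48, 50, 10, 48]
[2, 2, 50] [48, 3, 10, 48]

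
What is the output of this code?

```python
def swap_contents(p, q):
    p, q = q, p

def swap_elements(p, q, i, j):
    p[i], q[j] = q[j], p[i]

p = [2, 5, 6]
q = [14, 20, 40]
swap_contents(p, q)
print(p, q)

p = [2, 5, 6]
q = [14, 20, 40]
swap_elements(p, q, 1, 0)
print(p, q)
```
[2, 5, 6] [14, 20, 40]
[2, 14, 6] [5, 20, 40]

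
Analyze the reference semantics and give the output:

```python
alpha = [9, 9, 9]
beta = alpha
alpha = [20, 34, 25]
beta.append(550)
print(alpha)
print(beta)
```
[20, 34, 25]
[9, 9, 9, 550]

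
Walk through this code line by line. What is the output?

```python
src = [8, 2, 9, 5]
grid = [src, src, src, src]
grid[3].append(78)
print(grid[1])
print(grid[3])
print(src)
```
[8, 2, 9, 5, 78]
[8, 2, 9, 5, 78]
[8, 2, 9, 5, 78]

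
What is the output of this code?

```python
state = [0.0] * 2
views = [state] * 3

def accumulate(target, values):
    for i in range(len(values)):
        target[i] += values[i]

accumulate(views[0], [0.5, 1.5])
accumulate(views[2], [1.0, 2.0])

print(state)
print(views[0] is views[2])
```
[1.5, 3.5]
True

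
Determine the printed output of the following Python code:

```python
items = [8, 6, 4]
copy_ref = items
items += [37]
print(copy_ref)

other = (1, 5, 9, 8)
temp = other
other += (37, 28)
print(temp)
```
[8, 6, 4, 37]
(1, 5, 9, 8)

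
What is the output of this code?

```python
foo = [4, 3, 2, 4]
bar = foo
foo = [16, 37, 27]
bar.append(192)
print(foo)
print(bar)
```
[16, 37, 27]
[4, 3, 2, 4, 192]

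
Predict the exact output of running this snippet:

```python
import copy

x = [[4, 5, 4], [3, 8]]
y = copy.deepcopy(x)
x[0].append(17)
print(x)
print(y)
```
[[4, 5, 4, 17], [3, 8]]
[[4, 5, 4], [3, 8]]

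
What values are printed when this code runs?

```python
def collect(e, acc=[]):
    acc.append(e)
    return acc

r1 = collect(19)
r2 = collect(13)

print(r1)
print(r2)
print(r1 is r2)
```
[19, 13]
[19, 13]
True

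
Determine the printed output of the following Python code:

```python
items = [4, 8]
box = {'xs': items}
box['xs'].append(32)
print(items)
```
[4, 8, 32]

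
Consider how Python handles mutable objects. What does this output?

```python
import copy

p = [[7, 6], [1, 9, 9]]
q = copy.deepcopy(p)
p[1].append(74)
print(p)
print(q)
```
[[7, 6], [1, 9, 9, 74]]
[[7, 6], [1, 9, 9]]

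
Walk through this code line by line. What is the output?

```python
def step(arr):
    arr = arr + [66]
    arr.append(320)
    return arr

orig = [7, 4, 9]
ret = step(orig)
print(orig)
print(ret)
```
[7, 4, 9]
[7, 4, 9, 66, 320]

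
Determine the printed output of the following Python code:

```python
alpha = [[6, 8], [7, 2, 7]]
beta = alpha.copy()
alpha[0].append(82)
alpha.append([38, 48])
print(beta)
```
[[6, 8, 82], [7, 2, 7]]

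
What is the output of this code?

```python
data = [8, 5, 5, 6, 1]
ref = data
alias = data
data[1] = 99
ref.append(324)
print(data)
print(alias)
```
[8, 99, 5, 6, 1, 324]
[8, 99, 5, 6, 1, 324]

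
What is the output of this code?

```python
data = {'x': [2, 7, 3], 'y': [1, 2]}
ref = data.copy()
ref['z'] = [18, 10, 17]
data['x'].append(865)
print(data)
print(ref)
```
{'x': [2, 7, 3, 865], 'y': [1, 2]}
{'x': [2, 7, 3, 865], 'y': [1, 2], 'z': [18, 10, 17]}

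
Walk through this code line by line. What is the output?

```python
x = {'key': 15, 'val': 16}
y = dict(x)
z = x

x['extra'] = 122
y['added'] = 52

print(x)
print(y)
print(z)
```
{'key': 15, 'val': 16, 'extra': 122}
{'key': 15, 'val': 16, 'added': 52}
{'key': 15, 'val': 16, 'extra': 122}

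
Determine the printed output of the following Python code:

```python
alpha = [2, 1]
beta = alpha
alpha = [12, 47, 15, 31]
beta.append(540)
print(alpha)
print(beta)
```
[12, 47, 15, 31]
[2, 1, 540]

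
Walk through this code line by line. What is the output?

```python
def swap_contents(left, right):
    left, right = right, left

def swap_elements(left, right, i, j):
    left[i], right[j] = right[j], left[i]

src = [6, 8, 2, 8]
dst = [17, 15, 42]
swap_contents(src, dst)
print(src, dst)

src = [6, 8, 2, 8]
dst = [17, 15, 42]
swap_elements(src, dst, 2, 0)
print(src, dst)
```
[6, 8, 2, 8] [17, 15, 42]
[6, 8, 17, 8] [2, 15, 42]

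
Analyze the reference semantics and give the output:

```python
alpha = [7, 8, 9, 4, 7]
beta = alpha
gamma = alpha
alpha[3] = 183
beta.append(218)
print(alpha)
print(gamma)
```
[7, 8, 9, 183, 7, 218]
[7, 8, 9, 183, 7, 218]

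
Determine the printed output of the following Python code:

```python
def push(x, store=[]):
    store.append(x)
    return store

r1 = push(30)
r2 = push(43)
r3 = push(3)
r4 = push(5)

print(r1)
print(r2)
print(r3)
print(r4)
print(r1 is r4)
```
[30, 43, 3, 5]
[30, 43, 3, 5]
[30, 43, 3, 5]
[30, 43, 3, 5]
True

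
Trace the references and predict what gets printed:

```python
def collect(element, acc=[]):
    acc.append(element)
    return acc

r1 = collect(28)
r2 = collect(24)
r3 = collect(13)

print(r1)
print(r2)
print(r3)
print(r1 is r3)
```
[28, 24, 13]
[28, 24, 13]
[28, 24, 13]
True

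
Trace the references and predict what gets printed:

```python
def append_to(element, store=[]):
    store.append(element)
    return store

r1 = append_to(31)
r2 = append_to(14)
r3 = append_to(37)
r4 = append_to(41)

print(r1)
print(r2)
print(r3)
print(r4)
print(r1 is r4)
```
[31, 14, 37, 41]
[31, 14, 37, 41]
[31, 14, 37, 41]
[31, 14, 37, 41]
True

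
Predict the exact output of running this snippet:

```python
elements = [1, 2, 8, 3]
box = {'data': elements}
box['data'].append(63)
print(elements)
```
[1, 2, 8, 3, 63]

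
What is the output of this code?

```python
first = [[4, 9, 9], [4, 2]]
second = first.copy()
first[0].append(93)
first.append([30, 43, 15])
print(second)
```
[[4, 9, 9, 93], [4, 2]]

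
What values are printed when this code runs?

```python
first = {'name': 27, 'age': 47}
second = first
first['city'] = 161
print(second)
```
{'name': 27, 'age': 47, 'city': 161}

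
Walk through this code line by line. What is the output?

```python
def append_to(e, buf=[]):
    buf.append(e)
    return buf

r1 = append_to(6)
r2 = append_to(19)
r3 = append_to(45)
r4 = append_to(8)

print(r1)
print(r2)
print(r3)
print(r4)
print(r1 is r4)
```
[6, 19, 45, 8]
[6, 19, 45, 8]
[6, 19, 45, 8]
[6, 19, 45, 8]
True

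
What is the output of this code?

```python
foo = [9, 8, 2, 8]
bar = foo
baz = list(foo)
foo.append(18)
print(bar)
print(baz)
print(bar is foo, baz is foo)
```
[9, 8, 2, 8, 18]
[9, 8, 2, 8]
True False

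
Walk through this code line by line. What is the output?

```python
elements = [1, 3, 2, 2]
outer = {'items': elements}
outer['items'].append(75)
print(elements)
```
[1, 3, 2, 2, 75]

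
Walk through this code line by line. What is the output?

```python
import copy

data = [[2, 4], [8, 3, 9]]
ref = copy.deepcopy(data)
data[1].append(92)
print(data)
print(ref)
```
[[2, 4], [8, 3, 9, 92]]
[[2, 4], [8, 3, 9]]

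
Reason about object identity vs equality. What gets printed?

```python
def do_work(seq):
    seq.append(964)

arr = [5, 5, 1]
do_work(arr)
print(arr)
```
[5, 5, 1, 964]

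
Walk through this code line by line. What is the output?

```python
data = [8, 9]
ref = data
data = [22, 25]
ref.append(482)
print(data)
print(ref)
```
[22, 25]
[8, 9, 482]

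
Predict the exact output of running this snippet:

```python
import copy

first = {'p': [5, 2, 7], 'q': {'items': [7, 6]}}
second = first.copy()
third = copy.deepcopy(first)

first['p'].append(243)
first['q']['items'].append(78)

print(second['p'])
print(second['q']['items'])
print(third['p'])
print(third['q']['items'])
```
[5, 2, 7, 243]
[7, 6, 78]
[5, 2, 7]
[7, 6]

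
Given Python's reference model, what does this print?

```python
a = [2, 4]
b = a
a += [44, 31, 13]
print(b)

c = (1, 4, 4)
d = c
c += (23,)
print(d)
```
[2, 4, 44, 31, 13]
(1, 4, 4)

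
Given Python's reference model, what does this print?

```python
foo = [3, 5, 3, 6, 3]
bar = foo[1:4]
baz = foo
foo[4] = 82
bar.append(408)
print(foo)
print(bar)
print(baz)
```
[3, 5, 3, 6, 82]
[5, 3, 6, 408]
[3, 5, 3, 6, 82]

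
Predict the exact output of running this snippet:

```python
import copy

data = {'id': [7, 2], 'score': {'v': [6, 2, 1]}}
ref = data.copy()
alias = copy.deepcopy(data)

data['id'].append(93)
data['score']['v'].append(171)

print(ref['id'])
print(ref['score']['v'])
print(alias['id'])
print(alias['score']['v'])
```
[7, 2, 93]
[6, 2, 1, 171]
[7, 2]
[6, 2, 1]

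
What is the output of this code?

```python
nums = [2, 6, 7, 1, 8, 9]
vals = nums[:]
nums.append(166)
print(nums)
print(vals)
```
[2, 6, 7, 1, 8, 9, 166]
[2, 6, 7, 1, 8, 9]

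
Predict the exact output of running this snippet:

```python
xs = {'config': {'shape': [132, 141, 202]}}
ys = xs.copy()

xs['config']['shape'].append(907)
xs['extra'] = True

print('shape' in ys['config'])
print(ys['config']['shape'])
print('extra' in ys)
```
True
[132, 141, 202, 907]
False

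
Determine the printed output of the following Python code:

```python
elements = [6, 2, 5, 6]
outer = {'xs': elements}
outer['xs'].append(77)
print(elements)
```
[6, 2, 5, 6, 77]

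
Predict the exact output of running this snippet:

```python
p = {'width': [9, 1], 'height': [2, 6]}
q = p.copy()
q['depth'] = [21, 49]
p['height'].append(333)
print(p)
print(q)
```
{'width': [9, 1], 'height': [2, 6, 333]}
{'width': [9, 1], 'height': [2, 6, 333], 'depth': [21, 49]}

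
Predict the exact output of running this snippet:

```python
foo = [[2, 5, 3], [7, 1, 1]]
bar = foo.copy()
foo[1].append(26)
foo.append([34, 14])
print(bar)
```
[[2, 5, 3], [7, 1, 1, 26]]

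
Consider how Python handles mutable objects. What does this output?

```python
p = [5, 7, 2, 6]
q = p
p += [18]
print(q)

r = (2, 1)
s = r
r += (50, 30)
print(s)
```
[5, 7, 2, 6, 18]
(2, 1)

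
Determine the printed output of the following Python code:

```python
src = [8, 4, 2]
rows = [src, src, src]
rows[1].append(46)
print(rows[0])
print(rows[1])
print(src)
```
[8, 4, 2, 46]
[8, 4, 2, 46]
[8, 4, 2, 46]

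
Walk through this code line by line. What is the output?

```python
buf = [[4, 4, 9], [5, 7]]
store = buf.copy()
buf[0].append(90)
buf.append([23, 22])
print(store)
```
[[4, 4, 9, 90], [5, 7]]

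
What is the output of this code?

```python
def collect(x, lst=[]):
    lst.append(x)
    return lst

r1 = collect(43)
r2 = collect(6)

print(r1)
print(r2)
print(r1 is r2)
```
[43, 6]
[43, 6]
True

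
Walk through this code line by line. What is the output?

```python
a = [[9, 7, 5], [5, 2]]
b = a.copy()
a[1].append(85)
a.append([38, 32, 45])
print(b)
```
[[9, 7, 5], [5, 2, 85]]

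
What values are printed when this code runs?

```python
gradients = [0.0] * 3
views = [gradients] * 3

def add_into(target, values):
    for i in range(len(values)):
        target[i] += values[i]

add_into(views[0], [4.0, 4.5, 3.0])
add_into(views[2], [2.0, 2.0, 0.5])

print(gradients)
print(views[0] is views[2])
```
[6.0, 6.5, 3.5]
True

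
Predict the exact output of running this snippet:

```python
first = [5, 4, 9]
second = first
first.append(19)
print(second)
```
[5, 4, 9, 19]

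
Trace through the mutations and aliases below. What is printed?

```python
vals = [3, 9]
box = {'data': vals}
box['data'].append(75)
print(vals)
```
[3, 9, 75]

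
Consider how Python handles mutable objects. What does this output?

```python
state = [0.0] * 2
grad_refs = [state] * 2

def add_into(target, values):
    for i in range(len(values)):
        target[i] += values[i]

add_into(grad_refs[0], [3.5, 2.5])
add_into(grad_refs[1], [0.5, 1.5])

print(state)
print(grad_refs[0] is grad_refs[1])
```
[4.0, 4.0]
True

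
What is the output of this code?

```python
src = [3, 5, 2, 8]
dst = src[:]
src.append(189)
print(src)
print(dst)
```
[3, 5, 2, 8, 189]
[3, 5, 2, 8]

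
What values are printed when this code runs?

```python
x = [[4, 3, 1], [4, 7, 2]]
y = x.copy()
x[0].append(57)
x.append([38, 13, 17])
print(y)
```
[[4, 3, 1, 57], [4, 7, 2]]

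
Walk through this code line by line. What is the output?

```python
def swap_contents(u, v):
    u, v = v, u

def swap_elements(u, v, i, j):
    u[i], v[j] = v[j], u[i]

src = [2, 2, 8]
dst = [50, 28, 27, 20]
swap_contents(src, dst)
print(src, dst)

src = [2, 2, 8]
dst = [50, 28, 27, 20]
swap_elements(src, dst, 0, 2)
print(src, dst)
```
[2, 2, 8] [50, 28, 27, 20]
[27, 2, 8] [50, 28, 2, 20]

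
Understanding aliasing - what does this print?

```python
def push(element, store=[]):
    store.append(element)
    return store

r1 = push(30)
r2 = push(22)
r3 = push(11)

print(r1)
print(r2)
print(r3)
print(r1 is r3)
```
[30, 22, 11]
[30, 22, 11]
[30, 22, 11]
True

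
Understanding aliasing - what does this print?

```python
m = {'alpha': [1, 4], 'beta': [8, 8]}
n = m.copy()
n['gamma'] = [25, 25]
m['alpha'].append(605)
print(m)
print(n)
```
{'alpha': [1, 4, 605], 'beta': [8, 8]}
{'alpha': [1, 4, 605], 'beta': [8, 8], 'gamma': [25, 25]}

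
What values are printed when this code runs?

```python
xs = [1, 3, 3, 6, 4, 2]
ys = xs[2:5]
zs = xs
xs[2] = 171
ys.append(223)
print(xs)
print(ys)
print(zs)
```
[1, 3, 171, 6, 4, 2]
[3, 6, 4, 223]
[1, 3, 171, 6, 4, 2]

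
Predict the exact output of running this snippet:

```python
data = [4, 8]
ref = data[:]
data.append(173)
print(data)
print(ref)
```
[4, 8, 173]
[4, 8]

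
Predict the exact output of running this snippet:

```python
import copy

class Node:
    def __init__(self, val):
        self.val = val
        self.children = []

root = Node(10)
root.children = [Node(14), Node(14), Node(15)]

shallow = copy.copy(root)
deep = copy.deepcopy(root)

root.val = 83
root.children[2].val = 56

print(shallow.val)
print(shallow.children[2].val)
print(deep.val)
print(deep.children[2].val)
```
10
56
10
15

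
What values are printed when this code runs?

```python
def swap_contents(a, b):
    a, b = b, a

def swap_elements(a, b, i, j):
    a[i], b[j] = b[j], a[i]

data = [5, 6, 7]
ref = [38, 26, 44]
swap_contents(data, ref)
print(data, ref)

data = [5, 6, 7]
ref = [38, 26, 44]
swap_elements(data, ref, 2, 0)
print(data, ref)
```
[5, 6, 7] [38, 26, 44]
[5, 6, 38] [7, 26, 44]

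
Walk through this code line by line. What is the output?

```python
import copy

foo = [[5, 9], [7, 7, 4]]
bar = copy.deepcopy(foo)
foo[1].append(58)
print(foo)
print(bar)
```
[[5, 9], [7, 7, 4, 58]]
[[5, 9], [7, 7, 4]]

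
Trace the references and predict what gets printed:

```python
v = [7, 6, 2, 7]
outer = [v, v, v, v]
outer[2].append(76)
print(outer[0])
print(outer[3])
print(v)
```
[7, 6, 2, 7, 76]
[7, 6, 2, 7, 76]
[7, 6, 2, 7, 76]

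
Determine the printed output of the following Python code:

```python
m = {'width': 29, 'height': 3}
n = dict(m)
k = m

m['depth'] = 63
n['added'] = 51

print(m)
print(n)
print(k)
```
{'width': 29, 'height': 3, 'depth': 63}
{'width': 29, 'height': 3, 'added': 51}
{'width': 29, 'height': 3, 'depth': 63}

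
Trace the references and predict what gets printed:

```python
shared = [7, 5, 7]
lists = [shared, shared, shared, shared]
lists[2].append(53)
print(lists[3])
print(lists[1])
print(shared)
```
[7, 5, 7, 53]
[7, 5, 7, 53]
[7, 5, 7, 53]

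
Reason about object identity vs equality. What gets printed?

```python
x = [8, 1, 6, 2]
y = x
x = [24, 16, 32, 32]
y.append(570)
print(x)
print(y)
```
[24, 16, 32, 32]
[8, 1, 6, 2, 570]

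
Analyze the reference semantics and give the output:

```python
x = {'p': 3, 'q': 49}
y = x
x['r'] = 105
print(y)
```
{'p': 3, 'q': 49, 'r': 105}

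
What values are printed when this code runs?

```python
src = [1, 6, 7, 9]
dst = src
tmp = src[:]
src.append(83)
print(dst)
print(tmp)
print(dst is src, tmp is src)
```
[1, 6, 7, 9, 83]
[1, 6, 7, 9]
True False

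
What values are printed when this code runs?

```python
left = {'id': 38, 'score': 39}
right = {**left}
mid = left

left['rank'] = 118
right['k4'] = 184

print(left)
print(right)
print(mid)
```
{'id': 38, 'score': 39, 'rank': 118}
{'id': 38, 'score': 39, 'k4': 184}
{'id': 38, 'score': 39, 'rank': 118}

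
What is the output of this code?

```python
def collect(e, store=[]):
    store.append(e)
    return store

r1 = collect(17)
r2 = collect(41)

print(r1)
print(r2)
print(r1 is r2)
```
[17, 41]
[17, 41]
True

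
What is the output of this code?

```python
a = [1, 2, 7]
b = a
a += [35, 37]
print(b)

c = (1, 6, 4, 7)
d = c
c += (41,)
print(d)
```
[1, 2, 7, 35, 37]
(1, 6, 4, 7)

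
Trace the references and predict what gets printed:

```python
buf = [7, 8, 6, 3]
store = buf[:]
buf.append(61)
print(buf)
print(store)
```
[7, 8, 6, 3, 61]
[7, 8, 6, 3]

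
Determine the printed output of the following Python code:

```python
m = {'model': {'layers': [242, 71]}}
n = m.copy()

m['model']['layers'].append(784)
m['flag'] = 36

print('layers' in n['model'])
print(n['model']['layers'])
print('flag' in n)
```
True
[242, 71, 784]
False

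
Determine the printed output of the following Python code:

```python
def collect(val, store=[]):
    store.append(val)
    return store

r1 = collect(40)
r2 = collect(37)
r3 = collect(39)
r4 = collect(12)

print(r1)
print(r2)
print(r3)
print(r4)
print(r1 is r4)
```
[40, 37, 39, 12]
[40, 37, 39, 12]
[40, 37, 39, 12]
[40, 37, 39, 12]
True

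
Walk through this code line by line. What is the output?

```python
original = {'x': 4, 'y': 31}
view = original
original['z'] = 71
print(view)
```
{'x': 4, 'y': 31, 'z': 71}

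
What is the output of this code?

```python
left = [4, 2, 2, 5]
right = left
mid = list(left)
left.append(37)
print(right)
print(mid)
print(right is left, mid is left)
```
[4, 2, 2, 5, 37]
[4, 2, 2, 5]
True False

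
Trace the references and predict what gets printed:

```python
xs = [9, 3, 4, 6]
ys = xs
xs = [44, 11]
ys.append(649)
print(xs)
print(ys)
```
[44, 11]
[9, 3, 4, 6, 649]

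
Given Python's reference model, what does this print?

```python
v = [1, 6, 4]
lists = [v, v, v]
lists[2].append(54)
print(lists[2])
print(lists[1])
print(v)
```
[1, 6, 4, 54]
[1, 6, 4, 54]
[1, 6, 4, 54]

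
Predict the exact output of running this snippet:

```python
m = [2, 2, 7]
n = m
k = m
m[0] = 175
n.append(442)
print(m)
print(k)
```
[175, 2, 7, 442]
[175, 2, 7, 442]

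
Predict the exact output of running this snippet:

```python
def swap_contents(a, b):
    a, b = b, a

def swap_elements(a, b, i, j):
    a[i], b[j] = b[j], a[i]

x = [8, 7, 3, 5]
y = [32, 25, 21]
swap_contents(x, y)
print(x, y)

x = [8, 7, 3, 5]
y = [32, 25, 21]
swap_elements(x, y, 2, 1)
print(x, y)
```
[8, 7, 3, 5] [32, 25, 21]
[8, 7, 25, 5] [32, 3, 21]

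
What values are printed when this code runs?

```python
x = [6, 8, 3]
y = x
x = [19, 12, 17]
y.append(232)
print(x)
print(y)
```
[19, 12, 17]
[6, 8, 3, 232]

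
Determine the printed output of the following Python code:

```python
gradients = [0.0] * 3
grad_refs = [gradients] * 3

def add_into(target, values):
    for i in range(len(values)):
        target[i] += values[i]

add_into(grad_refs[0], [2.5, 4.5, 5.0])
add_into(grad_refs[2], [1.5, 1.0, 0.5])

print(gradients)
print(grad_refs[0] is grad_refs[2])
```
[4.0, 5.5, 5.5]
True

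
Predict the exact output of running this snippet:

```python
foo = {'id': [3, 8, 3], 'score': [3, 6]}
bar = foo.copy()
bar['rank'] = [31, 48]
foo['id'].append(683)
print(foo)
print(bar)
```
{'id': [3, 8, 3, 683], 'score': [3, 6]}
{'id': [3, 8, 3, 683], 'score': [3, 6], 'rank': [31, 48]}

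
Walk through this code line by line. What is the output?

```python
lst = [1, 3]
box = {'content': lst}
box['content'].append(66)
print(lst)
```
[1, 3, 66]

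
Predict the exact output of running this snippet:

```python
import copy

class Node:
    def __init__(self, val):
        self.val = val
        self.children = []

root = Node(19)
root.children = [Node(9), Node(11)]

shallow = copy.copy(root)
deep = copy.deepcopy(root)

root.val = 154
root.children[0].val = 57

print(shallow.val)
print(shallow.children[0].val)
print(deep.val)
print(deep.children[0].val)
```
19
57
19
9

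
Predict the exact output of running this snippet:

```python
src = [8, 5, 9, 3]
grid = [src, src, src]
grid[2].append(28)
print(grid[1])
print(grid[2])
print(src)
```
[8, 5, 9, 3, 28]
[8, 5, 9, 3, 28]
[8, 5, 9, 3, 28]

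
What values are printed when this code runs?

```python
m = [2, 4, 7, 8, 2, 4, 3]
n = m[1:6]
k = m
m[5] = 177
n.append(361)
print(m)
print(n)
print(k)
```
[2, 4, 7, 8, 2, 177, 3]
[4, 7, 8, 2, 4, 361]
[2, 4, 7, 8, 2, 177, 3]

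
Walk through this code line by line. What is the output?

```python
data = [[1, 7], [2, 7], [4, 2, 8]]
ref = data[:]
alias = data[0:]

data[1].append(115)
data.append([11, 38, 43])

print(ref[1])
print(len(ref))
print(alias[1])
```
[2, 7, 115]
3
[2, 7, 115]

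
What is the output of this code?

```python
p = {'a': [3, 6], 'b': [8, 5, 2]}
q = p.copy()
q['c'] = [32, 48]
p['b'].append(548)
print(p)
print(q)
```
{'a': [3, 6], 'b': [8, 5, 2, 548]}
{'a': [3, 6], 'b': [8, 5, 2, 548], 'c': [32, 48]}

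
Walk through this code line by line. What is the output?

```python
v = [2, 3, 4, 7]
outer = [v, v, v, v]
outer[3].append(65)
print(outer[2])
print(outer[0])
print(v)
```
[2, 3, 4, 7, 65]
[2, 3, 4, 7, 65]
[2, 3, 4, 7, 65]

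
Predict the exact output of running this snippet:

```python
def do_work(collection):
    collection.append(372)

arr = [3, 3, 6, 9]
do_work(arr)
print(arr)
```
[3, 3, 6, 9, 372]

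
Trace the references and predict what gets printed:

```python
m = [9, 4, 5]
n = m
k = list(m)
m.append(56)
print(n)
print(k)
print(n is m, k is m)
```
[9, 4, 5, 56]
[9, 4, 5]
True False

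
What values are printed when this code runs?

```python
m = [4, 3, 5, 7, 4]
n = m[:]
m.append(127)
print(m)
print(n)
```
[4, 3, 5, 7, 4, 127]
[4, 3, 5, 7, 4]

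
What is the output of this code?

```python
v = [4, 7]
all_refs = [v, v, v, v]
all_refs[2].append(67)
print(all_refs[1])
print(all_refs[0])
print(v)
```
[4, 7, 67]
[4, 7, 67]
[4, 7, 67]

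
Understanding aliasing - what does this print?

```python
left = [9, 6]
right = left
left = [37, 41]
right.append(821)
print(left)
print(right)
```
[37, 41]
[9, 6, 821]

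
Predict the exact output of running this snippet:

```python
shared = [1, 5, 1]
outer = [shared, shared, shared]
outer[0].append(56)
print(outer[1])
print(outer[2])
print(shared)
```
[1, 5, 1, 56]
[1, 5, 1, 56]
[1, 5, 1, 56]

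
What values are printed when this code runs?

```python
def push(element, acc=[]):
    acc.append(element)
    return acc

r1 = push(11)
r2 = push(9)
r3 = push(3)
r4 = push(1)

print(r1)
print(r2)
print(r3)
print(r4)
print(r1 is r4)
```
[11, 9, 3, 1]
[11, 9, 3, 1]
[11, 9, 3, 1]
[11, 9, 3, 1]
True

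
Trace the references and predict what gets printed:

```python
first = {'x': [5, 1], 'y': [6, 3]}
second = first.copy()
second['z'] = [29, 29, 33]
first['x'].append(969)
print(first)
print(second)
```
{'x': [5, 1, 969], 'y': [6, 3]}
{'x': [5, 1, 969], 'y': [6, 3], 'z': [29, 29, 33]}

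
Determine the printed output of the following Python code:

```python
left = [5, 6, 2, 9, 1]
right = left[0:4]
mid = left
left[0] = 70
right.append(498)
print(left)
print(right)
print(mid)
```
[70, 6, 2, 9, 1]
[5, 6, 2, 9, 498]
[70, 6, 2, 9, 1]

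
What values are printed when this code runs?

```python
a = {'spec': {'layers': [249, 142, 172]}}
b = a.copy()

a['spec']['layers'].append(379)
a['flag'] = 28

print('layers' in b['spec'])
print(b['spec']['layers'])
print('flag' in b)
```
True
[249, 142, 172, 379]
False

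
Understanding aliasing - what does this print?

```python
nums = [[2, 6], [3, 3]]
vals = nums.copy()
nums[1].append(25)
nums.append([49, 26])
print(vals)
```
[[2, 6], [3, 3, 25]]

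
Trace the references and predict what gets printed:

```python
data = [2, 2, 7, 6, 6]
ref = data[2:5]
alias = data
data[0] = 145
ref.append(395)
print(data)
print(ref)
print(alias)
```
[145, 2, 7, 6, 6]
[7, 6, 6, 395]
[145, 2, 7, 6, 6]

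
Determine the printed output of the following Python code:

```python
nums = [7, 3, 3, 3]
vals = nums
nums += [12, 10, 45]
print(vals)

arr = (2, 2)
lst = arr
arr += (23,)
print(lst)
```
[7, 3, 3, 3, 12, 10, 45]
(2, 2)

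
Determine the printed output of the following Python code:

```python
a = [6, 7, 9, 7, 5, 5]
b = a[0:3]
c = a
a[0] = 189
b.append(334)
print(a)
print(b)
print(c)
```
[189, 7, 9, 7, 5, 5]
[6, 7, 9, 334]
[189, 7, 9, 7, 5, 5]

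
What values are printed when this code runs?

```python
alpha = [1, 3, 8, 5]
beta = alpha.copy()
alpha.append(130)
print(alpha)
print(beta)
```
[1, 3, 8, 5, 130]
[1, 3, 8, 5]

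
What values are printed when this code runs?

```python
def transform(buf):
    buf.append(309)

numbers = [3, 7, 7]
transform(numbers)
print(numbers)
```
[3, 7, 7, 309]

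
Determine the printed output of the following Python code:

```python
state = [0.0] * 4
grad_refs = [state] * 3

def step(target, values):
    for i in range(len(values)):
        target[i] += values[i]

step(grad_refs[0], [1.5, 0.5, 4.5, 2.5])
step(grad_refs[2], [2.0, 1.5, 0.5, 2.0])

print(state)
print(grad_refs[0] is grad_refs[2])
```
[3.5, 2.0, 5.0, 4.5]
True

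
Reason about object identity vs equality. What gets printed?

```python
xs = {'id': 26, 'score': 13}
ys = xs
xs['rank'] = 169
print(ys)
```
{'id': 26, 'score': 13, 'rank': 169}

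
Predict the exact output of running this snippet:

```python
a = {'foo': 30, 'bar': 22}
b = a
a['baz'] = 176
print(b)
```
{'foo': 30, 'bar': 22, 'baz': 176}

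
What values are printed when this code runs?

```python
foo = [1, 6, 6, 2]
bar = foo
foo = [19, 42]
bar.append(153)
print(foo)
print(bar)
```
[19, 42]
[1, 6, 6, 2, 153]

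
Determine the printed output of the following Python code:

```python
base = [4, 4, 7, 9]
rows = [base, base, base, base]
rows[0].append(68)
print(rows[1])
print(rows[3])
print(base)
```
[4, 4, 7, 9, 68]
[4, 4, 7, 9, 68]
[4, 4, 7, 9, 68]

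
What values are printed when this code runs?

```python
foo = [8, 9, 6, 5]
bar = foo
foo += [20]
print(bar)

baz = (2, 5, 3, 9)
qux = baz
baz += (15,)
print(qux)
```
[8, 9, 6, 5, 20]
(2, 5, 3, 9)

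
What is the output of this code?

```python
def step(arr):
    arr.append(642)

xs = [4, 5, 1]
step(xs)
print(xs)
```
[4, 5, 1, 642]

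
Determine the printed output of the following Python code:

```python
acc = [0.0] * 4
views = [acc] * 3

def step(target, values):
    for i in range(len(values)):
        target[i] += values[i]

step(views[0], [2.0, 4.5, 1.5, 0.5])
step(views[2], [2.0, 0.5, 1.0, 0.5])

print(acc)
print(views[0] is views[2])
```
[4.0, 5.0, 2.5, 1.0]
True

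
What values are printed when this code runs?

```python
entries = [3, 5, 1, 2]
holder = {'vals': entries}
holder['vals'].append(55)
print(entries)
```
[3, 5, 1, 2, 55]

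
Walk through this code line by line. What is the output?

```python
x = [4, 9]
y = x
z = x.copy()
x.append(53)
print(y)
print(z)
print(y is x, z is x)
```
[4, 9, 53]
[4, 9]
True False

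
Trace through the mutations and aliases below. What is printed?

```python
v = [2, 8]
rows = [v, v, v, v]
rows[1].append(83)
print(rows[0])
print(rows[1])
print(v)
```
[2, 8, 83]
[2, 8, 83]
[2, 8, 83]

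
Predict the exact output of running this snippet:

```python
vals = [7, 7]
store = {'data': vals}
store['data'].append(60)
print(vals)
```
[7, 7, 60]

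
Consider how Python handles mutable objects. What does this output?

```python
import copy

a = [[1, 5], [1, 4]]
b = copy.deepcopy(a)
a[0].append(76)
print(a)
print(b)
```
[[1, 5, 76], [1, 4]]
[[1, 5], [1, 4]]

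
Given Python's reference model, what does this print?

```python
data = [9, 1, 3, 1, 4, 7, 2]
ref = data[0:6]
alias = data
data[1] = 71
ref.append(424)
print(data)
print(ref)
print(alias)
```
[9, 71, 3, 1, 4, 7, 2]
[9, 1, 3, 1, 4, 7, 424]
[9, 71, 3, 1, 4, 7, 2]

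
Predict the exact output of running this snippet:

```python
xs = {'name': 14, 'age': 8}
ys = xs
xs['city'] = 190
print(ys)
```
{'name': 14, 'age': 8, 'city': 190}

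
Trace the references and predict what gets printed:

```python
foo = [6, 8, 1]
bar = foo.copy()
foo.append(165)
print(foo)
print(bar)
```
[6, 8, 1, 165]
[6, 8, 1]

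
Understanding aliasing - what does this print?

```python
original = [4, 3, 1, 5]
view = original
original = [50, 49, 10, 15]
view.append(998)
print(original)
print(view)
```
[50, 49, 10, 15]
[4, 3, 1, 5, 998]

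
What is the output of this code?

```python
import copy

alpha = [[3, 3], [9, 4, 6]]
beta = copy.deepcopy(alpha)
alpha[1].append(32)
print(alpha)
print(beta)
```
[[3, 3], [9, 4, 6, 32]]
[[3, 3], [9, 4, 6]]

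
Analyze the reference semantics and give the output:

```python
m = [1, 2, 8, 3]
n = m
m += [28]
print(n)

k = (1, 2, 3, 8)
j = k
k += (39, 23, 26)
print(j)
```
[1, 2, 8, 3, 28]
(1, 2, 3, 8)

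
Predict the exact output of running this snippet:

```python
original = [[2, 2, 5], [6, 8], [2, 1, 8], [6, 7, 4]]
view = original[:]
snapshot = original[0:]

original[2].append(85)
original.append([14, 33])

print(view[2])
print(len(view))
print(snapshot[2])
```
[2, 1, 8, 85]
4
[2, 1, 8, 85]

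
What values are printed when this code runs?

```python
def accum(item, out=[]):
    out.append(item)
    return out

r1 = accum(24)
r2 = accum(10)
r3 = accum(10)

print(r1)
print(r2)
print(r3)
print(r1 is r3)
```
[24, 10, 10]
[24, 10, 10]
[24, 10, 10]
True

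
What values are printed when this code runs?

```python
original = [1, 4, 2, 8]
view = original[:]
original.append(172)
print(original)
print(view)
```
[1, 4, 2, 8, 172]
[1, 4, 2, 8]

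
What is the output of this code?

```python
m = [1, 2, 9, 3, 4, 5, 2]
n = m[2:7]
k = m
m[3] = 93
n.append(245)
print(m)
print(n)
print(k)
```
[1, 2, 9, 93, 4, 5, 2]
[9, 3, 4, 5, 2, 245]
[1, 2, 9, 93, 4, 5, 2]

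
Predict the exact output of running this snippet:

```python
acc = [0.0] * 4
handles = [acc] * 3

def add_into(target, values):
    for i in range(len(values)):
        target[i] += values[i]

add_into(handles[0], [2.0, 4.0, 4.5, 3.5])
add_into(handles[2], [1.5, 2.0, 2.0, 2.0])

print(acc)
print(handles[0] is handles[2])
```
[3.5, 6.0, 6.5, 5.5]
True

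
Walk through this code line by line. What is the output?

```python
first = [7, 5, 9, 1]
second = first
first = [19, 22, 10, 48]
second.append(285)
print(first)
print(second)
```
[19, 22, 10, 48]
[7, 5, 9, 1, 285]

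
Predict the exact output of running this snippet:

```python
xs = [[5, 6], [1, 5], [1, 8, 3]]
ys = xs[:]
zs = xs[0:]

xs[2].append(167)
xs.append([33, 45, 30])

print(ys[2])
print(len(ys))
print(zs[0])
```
[1, 8, 3, 167]
3
[5, 6]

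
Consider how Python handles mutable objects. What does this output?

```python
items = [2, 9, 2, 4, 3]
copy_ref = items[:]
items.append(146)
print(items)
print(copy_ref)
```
[2, 9, 2, 4, 3, 146]
[2, 9, 2, 4, 3]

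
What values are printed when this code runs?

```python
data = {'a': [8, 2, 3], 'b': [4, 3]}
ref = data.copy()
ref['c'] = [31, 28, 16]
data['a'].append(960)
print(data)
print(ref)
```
{'a': [8, 2, 3, 960], 'b': [4, 3]}
{'a': [8, 2, 3, 960], 'b': [4, 3], 'c': [31, 28, 16]}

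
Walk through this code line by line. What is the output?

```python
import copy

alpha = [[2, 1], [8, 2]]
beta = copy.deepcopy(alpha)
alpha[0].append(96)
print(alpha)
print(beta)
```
[[2, 1, 96], [8, 2]]
[[2, 1], [8, 2]]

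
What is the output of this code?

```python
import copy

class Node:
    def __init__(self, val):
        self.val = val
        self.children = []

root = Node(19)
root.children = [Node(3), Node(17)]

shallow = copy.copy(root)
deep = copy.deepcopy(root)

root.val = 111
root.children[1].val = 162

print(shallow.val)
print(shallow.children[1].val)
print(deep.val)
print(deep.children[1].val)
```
19
162
19
17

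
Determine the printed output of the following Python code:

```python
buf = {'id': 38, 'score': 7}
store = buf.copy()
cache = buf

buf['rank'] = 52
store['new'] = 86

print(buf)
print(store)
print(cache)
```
{'id': 38, 'score': 7, 'rank': 52}
{'id': 38, 'score': 7, 'new': 86}
{'id': 38, 'score': 7, 'rank': 52}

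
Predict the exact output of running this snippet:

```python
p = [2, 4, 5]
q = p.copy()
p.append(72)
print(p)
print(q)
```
[2, 4, 5, 72]
[2, 4, 5]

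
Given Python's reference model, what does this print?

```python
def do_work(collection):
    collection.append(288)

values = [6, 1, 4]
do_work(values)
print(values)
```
[6, 1, 4, 288]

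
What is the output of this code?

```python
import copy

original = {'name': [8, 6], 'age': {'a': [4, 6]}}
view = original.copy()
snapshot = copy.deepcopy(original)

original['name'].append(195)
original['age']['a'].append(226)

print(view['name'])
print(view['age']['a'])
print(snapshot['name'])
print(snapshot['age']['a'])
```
[8, 6, 195]
[4, 6, 226]
[8, 6]
[4, 6]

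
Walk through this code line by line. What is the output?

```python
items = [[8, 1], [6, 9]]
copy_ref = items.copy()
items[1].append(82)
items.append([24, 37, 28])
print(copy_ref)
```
[[8, 1], [6, 9, 82]]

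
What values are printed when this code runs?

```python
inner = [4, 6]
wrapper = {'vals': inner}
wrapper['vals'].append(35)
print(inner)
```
[4, 6, 35]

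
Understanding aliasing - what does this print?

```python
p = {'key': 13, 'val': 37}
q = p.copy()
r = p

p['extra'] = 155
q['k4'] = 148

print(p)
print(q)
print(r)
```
{'key': 13, 'val': 37, 'extra': 155}
{'key': 13, 'val': 37, 'k4': 148}
{'key': 13, 'val': 37, 'extra': 155}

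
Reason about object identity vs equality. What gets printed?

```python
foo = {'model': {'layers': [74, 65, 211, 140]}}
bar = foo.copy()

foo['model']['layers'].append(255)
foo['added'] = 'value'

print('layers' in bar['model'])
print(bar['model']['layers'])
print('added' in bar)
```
True
[74, 65, 211, 140, 255]
False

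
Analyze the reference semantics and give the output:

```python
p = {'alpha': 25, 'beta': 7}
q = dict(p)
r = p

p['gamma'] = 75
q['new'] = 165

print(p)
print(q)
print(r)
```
{'alpha': 25, 'beta': 7, 'gamma': 75}
{'alpha': 25, 'beta': 7, 'new': 165}
{'alpha': 25, 'beta': 7, 'gamma': 75}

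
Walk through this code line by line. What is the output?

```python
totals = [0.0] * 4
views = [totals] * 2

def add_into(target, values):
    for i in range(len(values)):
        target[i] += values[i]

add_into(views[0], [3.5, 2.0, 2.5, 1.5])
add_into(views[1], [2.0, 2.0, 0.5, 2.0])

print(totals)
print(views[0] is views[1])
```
[5.5, 4.0, 3.0, 3.5]
True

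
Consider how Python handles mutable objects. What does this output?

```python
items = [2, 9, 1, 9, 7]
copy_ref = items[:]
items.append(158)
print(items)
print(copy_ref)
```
[2, 9, 1, 9, 7, 158]
[2, 9, 1, 9, 7]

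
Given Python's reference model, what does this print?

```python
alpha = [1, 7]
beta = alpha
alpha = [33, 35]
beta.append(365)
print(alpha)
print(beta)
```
[33, 35]
[1, 7, 365]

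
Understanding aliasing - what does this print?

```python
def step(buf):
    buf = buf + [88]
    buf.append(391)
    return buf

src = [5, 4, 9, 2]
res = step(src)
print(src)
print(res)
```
[5, 4, 9, 2]
[5, 4, 9, 2, 88, 391]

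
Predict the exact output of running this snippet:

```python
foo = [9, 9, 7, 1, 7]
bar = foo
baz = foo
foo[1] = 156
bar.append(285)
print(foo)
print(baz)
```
[9, 156, 7, 1, 7, 285]
[9, 156, 7, 1, 7, 285]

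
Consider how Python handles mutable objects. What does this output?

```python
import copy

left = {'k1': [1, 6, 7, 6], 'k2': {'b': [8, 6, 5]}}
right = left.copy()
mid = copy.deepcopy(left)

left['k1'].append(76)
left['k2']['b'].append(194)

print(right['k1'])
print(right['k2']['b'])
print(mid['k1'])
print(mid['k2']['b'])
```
[1, 6, 7, 6, 76]
[8, 6, 5, 194]
[1, 6, 7, 6]
[8, 6, 5]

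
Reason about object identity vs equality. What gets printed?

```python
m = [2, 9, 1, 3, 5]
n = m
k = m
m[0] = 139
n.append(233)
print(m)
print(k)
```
[139, 9, 1, 3, 5, 233]
[139, 9, 1, 3, 5, 233]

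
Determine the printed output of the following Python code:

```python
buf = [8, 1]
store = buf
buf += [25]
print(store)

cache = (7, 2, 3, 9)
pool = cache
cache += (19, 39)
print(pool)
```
[8, 1, 25]
(7, 2, 3, 9)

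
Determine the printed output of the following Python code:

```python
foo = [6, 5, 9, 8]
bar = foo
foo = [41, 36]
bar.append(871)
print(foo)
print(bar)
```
[41, 36]
[6, 5, 9, 8, 871]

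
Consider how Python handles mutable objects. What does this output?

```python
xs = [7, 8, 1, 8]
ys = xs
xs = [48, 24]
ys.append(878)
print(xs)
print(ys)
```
[48, 24]
[7, 8, 1, 8, 878]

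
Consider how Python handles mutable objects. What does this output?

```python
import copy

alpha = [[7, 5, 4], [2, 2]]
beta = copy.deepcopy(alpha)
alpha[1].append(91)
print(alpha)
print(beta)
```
[[7, 5, 4], [2, 2, 91]]
[[7, 5, 4], [2, 2]]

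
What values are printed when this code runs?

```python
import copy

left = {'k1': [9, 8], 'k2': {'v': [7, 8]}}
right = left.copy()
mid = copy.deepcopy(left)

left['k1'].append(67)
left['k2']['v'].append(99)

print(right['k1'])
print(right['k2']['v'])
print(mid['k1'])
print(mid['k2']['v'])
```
[9, 8, 67]
[7, 8, 99]
[9, 8]
[7, 8]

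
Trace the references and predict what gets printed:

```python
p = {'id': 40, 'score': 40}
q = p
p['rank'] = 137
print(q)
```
{'id': 40, 'score': 40, 'rank': 137}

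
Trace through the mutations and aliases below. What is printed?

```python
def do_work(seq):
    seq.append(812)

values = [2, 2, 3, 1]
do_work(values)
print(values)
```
[2, 2, 3, 1, 812]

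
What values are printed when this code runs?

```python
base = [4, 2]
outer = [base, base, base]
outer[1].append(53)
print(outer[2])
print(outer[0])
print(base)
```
[4, 2, 53]
[4, 2, 53]
[4, 2, 53]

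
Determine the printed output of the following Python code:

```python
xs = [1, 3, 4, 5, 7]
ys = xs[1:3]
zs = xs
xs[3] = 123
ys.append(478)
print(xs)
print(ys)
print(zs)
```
[1, 3, 4, 123, 7]
[3, 4, 478]
[1, 3, 4, 123, 7]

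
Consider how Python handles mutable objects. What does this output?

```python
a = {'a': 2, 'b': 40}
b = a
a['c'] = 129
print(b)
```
{'a': 2, 'b': 40, 'c': 129}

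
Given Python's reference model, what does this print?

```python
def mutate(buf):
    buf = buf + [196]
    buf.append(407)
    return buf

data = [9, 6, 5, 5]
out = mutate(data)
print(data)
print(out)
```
[9, 6, 5, 5]
[9, 6, 5, 5, 196, 407]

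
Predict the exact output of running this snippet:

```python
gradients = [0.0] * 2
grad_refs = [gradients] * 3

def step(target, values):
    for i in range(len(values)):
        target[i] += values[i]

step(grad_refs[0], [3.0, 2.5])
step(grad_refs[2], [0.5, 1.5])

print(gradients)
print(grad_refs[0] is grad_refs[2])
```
[3.5, 4.0]
True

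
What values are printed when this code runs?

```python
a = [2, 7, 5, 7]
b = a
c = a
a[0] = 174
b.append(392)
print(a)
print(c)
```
[174, 7, 5, 7, 392]
[174, 7, 5, 7, 392]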